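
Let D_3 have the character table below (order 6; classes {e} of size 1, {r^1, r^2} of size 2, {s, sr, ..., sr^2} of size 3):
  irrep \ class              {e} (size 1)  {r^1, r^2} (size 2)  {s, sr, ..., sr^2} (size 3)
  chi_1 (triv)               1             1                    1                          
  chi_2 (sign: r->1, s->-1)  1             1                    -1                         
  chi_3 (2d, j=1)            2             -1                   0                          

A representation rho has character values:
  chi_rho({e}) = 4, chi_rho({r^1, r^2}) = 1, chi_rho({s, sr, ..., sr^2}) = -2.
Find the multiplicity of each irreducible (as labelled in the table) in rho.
Multiplicities: chi_1: 0, chi_2: 2, chi_3: 1.

Solution. Use <chi_rho, chi> = (1/|G|) sum_C |C| * chi_rho(C) * conj(chi(C)) with |G| = 6 for each irreducible chi in the table:
  <chi_rho, chi_1> = (1/6)[1*(4)*conj(1) + 2*(1)*conj(1) + 3*(-2)*conj(1)]
      = (1/6)[(4) + (2) + (-6)] = 0/6 = 0
  <chi_rho, chi_2> = (1/6)[1*(4)*conj(1) + 2*(1)*conj(1) + 3*(-2)*conj(-1)]
      = (1/6)[(4) + (2) + (6)] = 12/6 = 2
  <chi_rho, chi_3> = (1/6)[1*(4)*conj(2) + 2*(1)*conj(-1) + 3*(-2)*conj(0)]
      = (1/6)[(8) + (-2) + (0)] = 6/6 = 1
Dimension check: dim(rho) = sum (mult * dim) = 0*1 + 2*1 + 1*2 = 4 = chi_rho(e) = 4.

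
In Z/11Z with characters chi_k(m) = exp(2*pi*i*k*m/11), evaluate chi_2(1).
chi_2(1) = zeta_11^2 = exp(4*I*pi/11)

Solution. chi_2(1) = zeta_11^(2*1) = zeta_11^2. Since zeta_11^11 = 1, this equals zeta_11^2 = exp(2*pi*i*2/11) = exp(4*I*pi/11).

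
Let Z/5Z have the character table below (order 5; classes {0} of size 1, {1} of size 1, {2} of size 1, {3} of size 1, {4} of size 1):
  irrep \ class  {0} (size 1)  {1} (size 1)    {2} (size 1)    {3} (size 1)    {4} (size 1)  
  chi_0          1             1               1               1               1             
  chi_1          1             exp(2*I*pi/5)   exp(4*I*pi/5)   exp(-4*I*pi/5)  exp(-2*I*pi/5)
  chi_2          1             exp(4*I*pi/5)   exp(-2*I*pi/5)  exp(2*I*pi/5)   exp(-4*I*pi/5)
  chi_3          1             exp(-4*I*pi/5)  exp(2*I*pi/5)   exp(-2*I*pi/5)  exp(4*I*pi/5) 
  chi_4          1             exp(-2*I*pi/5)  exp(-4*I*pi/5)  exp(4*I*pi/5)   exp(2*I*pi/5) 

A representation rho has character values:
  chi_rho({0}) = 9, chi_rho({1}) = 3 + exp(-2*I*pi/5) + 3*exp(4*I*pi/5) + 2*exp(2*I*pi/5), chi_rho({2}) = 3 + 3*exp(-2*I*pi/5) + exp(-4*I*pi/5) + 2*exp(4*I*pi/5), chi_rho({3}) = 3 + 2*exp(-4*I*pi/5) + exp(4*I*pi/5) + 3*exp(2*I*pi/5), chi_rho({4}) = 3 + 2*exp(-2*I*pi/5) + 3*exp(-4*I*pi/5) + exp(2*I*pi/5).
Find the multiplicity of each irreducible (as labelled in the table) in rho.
Multiplicities: chi_0: 3, chi_1: 2, chi_2: 3, chi_3: 0, chi_4: 1.

Argument: Use <chi_rho, chi> = (1/|G|) sum_C |C| * chi_rho(C) * conj(chi(C)) with |G| = 5 for each irreducible chi in the table:
  <chi_rho, chi_0> = (1/5)[1*(9)*conj(1) + 1*(3 + exp(-2*I*pi/5) + 3*exp(4*I*pi/5) + 2*exp(2*I*pi/5))*conj(1) + 1*(3 + 3*exp(-2*I*pi/5) + exp(-4*I*pi/5) + 2*exp(4*I*pi/5))*conj(1) + 1*(3 + 2*exp(-4*I*pi/5) + exp(4*I*pi/5) + 3*exp(2*I*pi/5))*conj(1) + 1*(3 + 2*exp(-2*I*pi/5) + 3*exp(-4*I*pi/5) + exp(2*I*pi/5))*conj(1)]
      = (1/5)[(9) + (3 + exp(-2*I*pi/5) + 3*exp(4*I*pi/5) + 2*exp(2*I*pi/5)) + (3 + 3*exp(-2*I*pi/5) + exp(-4*I*pi/5) + 2*exp(4*I*pi/5)) + (3 + 2*exp(-4*I*pi/5) + exp(4*I*pi/5) + 3*exp(2*I*pi/5)) + (3 + 2*exp(-2*I*pi/5) + 3*exp(-4*I*pi/5) + exp(2*I*pi/5))] = 15/5 = 3
  <chi_rho, chi_1> = (1/5)[1*(9)*conj(1) + 1*(3 + exp(-2*I*pi/5) + 3*exp(4*I*pi/5) + 2*exp(2*I*pi/5))*conj(exp(2*I*pi/5)) + 1*(3 + 3*exp(-2*I*pi/5) + exp(-4*I*pi/5) + 2*exp(4*I*pi/5))*conj(exp(4*I*pi/5)) + 1*(3 + 2*exp(-4*I*pi/5) + exp(4*I*pi/5) + 3*exp(2*I*pi/5))*conj(exp(-4*I*pi/5)) + 1*(3 + 2*exp(-2*I*pi/5) + 3*exp(-4*I*pi/5) + exp(2*I*pi/5))*conj(exp(-2*I*pi/5))]
      = (1/5)[(9) + (2 + 3*exp(-2*I*pi/5) + exp(-4*I*pi/5) + 3*exp(2*I*pi/5)) + (2 + 3*exp(-4*I*pi/5) + exp(2*I*pi/5) + 3*exp(4*I*pi/5)) + (2 + 3*exp(-4*I*pi/5) + exp(-2*I*pi/5) + 3*exp(4*I*pi/5)) + (2 + 3*exp(-2*I*pi/5) + exp(4*I*pi/5) + 3*exp(2*I*pi/5))] = 10/5 = 2
  <chi_rho, chi_2> = (1/5)[1*(9)*conj(1) + 1*(3 + exp(-2*I*pi/5) + 3*exp(4*I*pi/5) + 2*exp(2*I*pi/5))*conj(exp(4*I*pi/5)) + 1*(3 + 3*exp(-2*I*pi/5) + exp(-4*I*pi/5) + 2*exp(4*I*pi/5))*conj(exp(-2*I*pi/5)) + 1*(3 + 2*exp(-4*I*pi/5) + exp(4*I*pi/5) + 3*exp(2*I*pi/5))*conj(exp(2*I*pi/5)) + 1*(3 + 2*exp(-2*I*pi/5) + 3*exp(-4*I*pi/5) + exp(2*I*pi/5))*conj(exp(-4*I*pi/5))]
      = (1/5)[(9) + (3 + 2*exp(-2*I*pi/5) + 3*exp(-4*I*pi/5) + exp(4*I*pi/5)) + (3 + 2*exp(-4*I*pi/5) + exp(-2*I*pi/5) + 3*exp(2*I*pi/5)) + (3 + 3*exp(-2*I*pi/5) + exp(2*I*pi/5) + 2*exp(4*I*pi/5)) + (3 + exp(-4*I*pi/5) + 3*exp(4*I*pi/5) + 2*exp(2*I*pi/5))] = 15/5 = 3
  <chi_rho, chi_3> = (1/5)[1*(9)*conj(1) + 1*(3 + exp(-2*I*pi/5) + 3*exp(4*I*pi/5) + 2*exp(2*I*pi/5))*conj(exp(-4*I*pi/5)) + 1*(3 + 3*exp(-2*I*pi/5) + exp(-4*I*pi/5) + 2*exp(4*I*pi/5))*conj(exp(2*I*pi/5)) + 1*(3 + 2*exp(-4*I*pi/5) + exp(4*I*pi/5) + 3*exp(2*I*pi/5))*conj(exp(-2*I*pi/5)) + 1*(3 + 2*exp(-2*I*pi/5) + 3*exp(-4*I*pi/5) + exp(2*I*pi/5))*conj(exp(4*I*pi/5))]
      = (1/5)[(9) + (3*exp(-2*I*pi/5) + 2*exp(-4*I*pi/5) + exp(2*I*pi/5) + 3*exp(4*I*pi/5)) + (3*exp(-2*I*pi/5) + 3*exp(-4*I*pi/5) + exp(4*I*pi/5) + 2*exp(2*I*pi/5)) + (2*exp(-2*I*pi/5) + exp(-4*I*pi/5) + 3*exp(4*I*pi/5) + 3*exp(2*I*pi/5)) + (3*exp(-4*I*pi/5) + exp(-2*I*pi/5) + 2*exp(4*I*pi/5) + 3*exp(2*I*pi/5))] = 0/5 = 0
  <chi_rho, chi_4> = (1/5)[1*(9)*conj(1) + 1*(3 + exp(-2*I*pi/5) + 3*exp(4*I*pi/5) + 2*exp(2*I*pi/5))*conj(exp(-2*I*pi/5)) + 1*(3 + 3*exp(-2*I*pi/5) + exp(-4*I*pi/5) + 2*exp(4*I*pi/5))*conj(exp(-4*I*pi/5)) + 1*(3 + 2*exp(-4*I*pi/5) + exp(4*I*pi/5) + 3*exp(2*I*pi/5))*conj(exp(4*I*pi/5)) + 1*(3 + 2*exp(-2*I*pi/5) + 3*exp(-4*I*pi/5) + exp(2*I*pi/5))*conj(exp(2*I*pi/5))]
      = (1/5)[(9) + (1 + 3*exp(-4*I*pi/5) + 2*exp(4*I*pi/5) + 3*exp(2*I*pi/5)) + (1 + 2*exp(-2*I*pi/5) + 3*exp(4*I*pi/5) + 3*exp(2*I*pi/5)) + (1 + 3*exp(-2*I*pi/5) + 3*exp(-4*I*pi/5) + 2*exp(2*I*pi/5)) + (1 + 3*exp(-2*I*pi/5) + 2*exp(-4*I*pi/5) + 3*exp(4*I*pi/5))] = 5/5 = 1
(Exp terms are combined using exp(i*s)*conj(exp(i*t)) = exp(i*(s-t)), and sums of them are collapsed using the identity that for every m > 1 the m distinct m-th roots of unity sum to 0, e.g. 1 + exp(2*I*pi/3) + exp(-2*I*pi/3) = 0.)
Dimension check: dim(rho) = sum (mult * dim) = 3*1 + 2*1 + 3*1 + 0*1 + 1*1 = 9 = chi_rho(e) = 9.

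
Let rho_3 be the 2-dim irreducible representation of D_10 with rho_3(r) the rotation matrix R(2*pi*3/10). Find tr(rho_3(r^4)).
chi_{rho_3}(r^4) = 2*cos(2*pi*3*4/10) = -1/2 + sqrt(5)/2

Argument: rho_3(r^4) is rotation by angle 2*pi*3*4/10, whose trace is 2*cos(2*pi*3*4/10) = -1/2 + sqrt(5)/2.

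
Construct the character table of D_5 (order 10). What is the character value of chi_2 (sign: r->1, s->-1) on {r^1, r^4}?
Conjugacy classes: {e} of size 1, {r^1, r^4} of size 2, {r^2, r^3} of size 2, {s, sr, ..., sr^4} of size 5.
Character table:
  irrep \ class              {e} (size 1)  {r^1, r^4} (size 2)  {r^2, r^3} (size 2)  {s, sr, ..., sr^4} (size 5)
  chi_1 (triv)               1             1                    1                    1                          
  chi_2 (sign: r->1, s->-1)  1             1                    1                    -1                         
  chi_3 (2d, j=1)            2             -1/2 + sqrt(5)/2     -sqrt(5)/2 - 1/2     0                          
  chi_4 (2d, j=2)            2             -sqrt(5)/2 - 1/2     -1/2 + sqrt(5)/2     0                          

Spot check: chi_2 (sign: r->1, s->-1) on {r^1, r^4} = 1.

Working: D_5 has order 2*5 = 10 with 4 conjugacy classes, hence 4 irreducibles. Sum of squared dims 1 + 1 + 4 + 4 = 10 = |G|. Linear characters come from the abelianisation; the 2-dimensional irreps have character r^k -> 2*cos(2*pi*j*k/5), reflections -> 0.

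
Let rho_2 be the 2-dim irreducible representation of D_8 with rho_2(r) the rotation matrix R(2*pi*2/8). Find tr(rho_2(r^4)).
chi_{rho_2}(r^4) = 2*cos(2*pi*2*4/8) = 2

Justification: rho_2(r^4) is rotation by angle 2*pi*2*4/8, whose trace is 2*cos(2*pi*2*4/8) = 2.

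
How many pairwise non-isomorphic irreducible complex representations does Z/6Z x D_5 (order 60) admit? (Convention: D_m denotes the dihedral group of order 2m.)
24

Justification: The number of irreducible complex representations of a finite group equals its number of conjugacy classes. For a direct product, #classes(G x H) = #classes(G) * #classes(H). Z/6Z has 6 classes (abelian), D_5 has 4 classes, so 6 * 4 = 24, so Z/6Z x D_5 (order 60) has exactly 24 irreducible complex representations.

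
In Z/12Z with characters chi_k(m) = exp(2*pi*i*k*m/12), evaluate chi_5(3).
chi_5(3) = zeta_12^15 = I

Derivation: chi_5(3) = zeta_12^(5*3) = zeta_12^15. Since zeta_12^12 = 1, this equals zeta_12^3 = exp(2*pi*i*3/12) = I.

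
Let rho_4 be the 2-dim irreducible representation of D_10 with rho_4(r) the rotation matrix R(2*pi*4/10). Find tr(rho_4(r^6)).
chi_{rho_4}(r^6) = 2*cos(2*pi*4*6/10) = -sqrt(5)/2 - 1/2

Working: rho_4(r^6) is rotation by angle 2*pi*4*6/10, whose trace is 2*cos(2*pi*4*6/10) = -sqrt(5)/2 - 1/2.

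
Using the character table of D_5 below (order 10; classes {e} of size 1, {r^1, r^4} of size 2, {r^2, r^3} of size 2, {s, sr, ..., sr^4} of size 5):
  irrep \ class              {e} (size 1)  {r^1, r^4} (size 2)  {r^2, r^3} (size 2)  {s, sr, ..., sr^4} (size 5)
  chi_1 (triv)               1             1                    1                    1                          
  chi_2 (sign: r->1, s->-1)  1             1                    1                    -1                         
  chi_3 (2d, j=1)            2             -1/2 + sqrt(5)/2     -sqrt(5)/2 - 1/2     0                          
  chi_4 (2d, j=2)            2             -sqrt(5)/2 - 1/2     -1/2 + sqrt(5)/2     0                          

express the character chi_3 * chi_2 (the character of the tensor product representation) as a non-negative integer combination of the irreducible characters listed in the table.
chi_3 tensor chi_2 = chi_3 (all other irreducibles have multiplicity 0).

Explanation: The character of a tensor product is the pointwise product (chi_3 * chi_2)(C) = chi_3(C) * chi_2(C):
  {e}: (2)*(1), {r^1, r^4}: (-1/2 + sqrt(5)/2)*(1), {r^2, r^3}: (-sqrt(5)/2 - 1/2)*(1), {s, sr, ..., sr^4}: (0)*(-1)
so (chi_3 * chi_2) takes values
  {e} -> 2, {r^1, r^4} -> -1/2 + sqrt(5)/2, {r^2, r^3} -> -sqrt(5)/2 - 1/2, {s, sr, ..., sr^4} -> 0.
Now take the inner product of this character with each irreducible chi from the table, <chi_3*chi_2, chi> = (1/10) sum_C |C| (chi_3*chi_2)(C) conj(chi(C)):
  <chi_3*chi_2, chi_1> = (1/10)[1*(2)*conj(1) + 2*(-1/2 + sqrt(5)/2)*conj(1) + 2*(-sqrt(5)/2 - 1/2)*conj(1) + 5*(0)*conj(1)]
      = (1/10)[(2) + (-1 + sqrt(5)) + (-sqrt(5) - 1) + (0)] = 0/10 = 0
  <chi_3*chi_2, chi_2> = (1/10)[1*(2)*conj(1) + 2*(-1/2 + sqrt(5)/2)*conj(1) + 2*(-sqrt(5)/2 - 1/2)*conj(1) + 5*(0)*conj(-1)]
      = (1/10)[(2) + (-1 + sqrt(5)) + (-sqrt(5) - 1) + (0)] = 0/10 = 0
  <chi_3*chi_2, chi_3> = (1/10)[1*(2)*conj(2) + 2*(-1/2 + sqrt(5)/2)*conj(-1/2 + sqrt(5)/2) + 2*(-sqrt(5)/2 - 1/2)*conj(-sqrt(5)/2 - 1/2) + 5*(0)*conj(0)]
      = (1/10)[(4) + (3 - sqrt(5)) + (sqrt(5) + 3) + (0)] = 10/10 = 1
  <chi_3*chi_2, chi_4> = (1/10)[1*(2)*conj(2) + 2*(-1/2 + sqrt(5)/2)*conj(-sqrt(5)/2 - 1/2) + 2*(-sqrt(5)/2 - 1/2)*conj(-1/2 + sqrt(5)/2) + 5*(0)*conj(0)]
      = (1/10)[(4) + (-2) + (-2) + (0)] = 0/10 = 0
Hence the multiplicities are chi_3: 1. Dimension check: dim(chi_3)*dim(chi_2) = 2*1 = 2 and sum (mult * dim) = 1*2 = 2.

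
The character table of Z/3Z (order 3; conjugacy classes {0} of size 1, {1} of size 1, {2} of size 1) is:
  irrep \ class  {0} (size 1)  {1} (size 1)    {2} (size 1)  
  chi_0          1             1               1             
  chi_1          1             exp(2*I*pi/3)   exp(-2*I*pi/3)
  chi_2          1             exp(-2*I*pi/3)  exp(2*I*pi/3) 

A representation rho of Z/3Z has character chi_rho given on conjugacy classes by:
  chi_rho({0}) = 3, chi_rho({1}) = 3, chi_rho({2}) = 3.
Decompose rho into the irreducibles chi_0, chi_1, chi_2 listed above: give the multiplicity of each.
Multiplicities: chi_0: 3, chi_1: 0, chi_2: 0.

Argument: Use <chi_rho, chi> = (1/|G|) sum_C |C| * chi_rho(C) * conj(chi(C)) with |G| = 3 for each irreducible chi in the table:
  <chi_rho, chi_0> = (1/3)[1*(3)*conj(1) + 1*(3)*conj(1) + 1*(3)*conj(1)]
      = (1/3)[(3) + (3) + (3)] = 9/3 = 3
  <chi_rho, chi_1> = (1/3)[1*(3)*conj(1) + 1*(3)*conj(exp(2*I*pi/3)) + 1*(3)*conj(exp(-2*I*pi/3))]
      = (1/3)[(3) + (3*exp(-2*I*pi/3)) + (3*exp(2*I*pi/3))] = 0/3 = 0
  <chi_rho, chi_2> = (1/3)[1*(3)*conj(1) + 1*(3)*conj(exp(-2*I*pi/3)) + 1*(3)*conj(exp(2*I*pi/3))]
      = (1/3)[(3) + (3*exp(2*I*pi/3)) + (3*exp(-2*I*pi/3))] = 0/3 = 0
(Exp terms are combined using exp(i*s)*conj(exp(i*t)) = exp(i*(s-t)), and sums of them are collapsed using the identity that for every m > 1 the m distinct m-th roots of unity sum to 0, e.g. 1 + exp(2*I*pi/3) + exp(-2*I*pi/3) = 0.)
Dimension check: dim(rho) = sum (mult * dim) = 3*1 + 0*1 + 0*1 = 3 = chi_rho(e) = 3.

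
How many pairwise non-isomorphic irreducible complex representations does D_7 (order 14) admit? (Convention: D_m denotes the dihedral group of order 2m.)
5

Working: The number of irreducible complex representations of a finite group equals its number of conjugacy classes. D_7 has 5 conjugacy classes ((n+3)/2 for n odd), so D_7 (order 14) has exactly 5 irreducible complex representations.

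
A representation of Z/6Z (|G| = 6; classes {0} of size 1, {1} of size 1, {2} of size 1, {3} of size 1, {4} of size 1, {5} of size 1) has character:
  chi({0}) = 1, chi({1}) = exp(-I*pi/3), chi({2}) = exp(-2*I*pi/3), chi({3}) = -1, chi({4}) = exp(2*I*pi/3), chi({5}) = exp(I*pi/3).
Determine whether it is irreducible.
Irreducible: <chi, chi> = 1.

Argument: <chi, chi> = (1/|G|) sum_C |C| * |chi(C)|^2 = (1/6)[1*|1|^2 + 1*|exp(-I*pi/3)|^2 + 1*|exp(-2*I*pi/3)|^2 + 1*|-1|^2 + 1*|exp(2*I*pi/3)|^2 + 1*|exp(I*pi/3)|^2]
  = (1/6)[(1) + (1) + (1) + (1) + (1) + (1)] = 6/6 = 1.
(Exp terms are combined using exp(i*s)*conj(exp(i*t)) = exp(i*(s-t)), and sums of them are collapsed using the identity that for every m > 1 the m distinct m-th roots of unity sum to 0, e.g. 1 + exp(2*I*pi/3) + exp(-2*I*pi/3) = 0.)
A character is irreducible iff <chi, chi> = 1, so this representation is irreducible.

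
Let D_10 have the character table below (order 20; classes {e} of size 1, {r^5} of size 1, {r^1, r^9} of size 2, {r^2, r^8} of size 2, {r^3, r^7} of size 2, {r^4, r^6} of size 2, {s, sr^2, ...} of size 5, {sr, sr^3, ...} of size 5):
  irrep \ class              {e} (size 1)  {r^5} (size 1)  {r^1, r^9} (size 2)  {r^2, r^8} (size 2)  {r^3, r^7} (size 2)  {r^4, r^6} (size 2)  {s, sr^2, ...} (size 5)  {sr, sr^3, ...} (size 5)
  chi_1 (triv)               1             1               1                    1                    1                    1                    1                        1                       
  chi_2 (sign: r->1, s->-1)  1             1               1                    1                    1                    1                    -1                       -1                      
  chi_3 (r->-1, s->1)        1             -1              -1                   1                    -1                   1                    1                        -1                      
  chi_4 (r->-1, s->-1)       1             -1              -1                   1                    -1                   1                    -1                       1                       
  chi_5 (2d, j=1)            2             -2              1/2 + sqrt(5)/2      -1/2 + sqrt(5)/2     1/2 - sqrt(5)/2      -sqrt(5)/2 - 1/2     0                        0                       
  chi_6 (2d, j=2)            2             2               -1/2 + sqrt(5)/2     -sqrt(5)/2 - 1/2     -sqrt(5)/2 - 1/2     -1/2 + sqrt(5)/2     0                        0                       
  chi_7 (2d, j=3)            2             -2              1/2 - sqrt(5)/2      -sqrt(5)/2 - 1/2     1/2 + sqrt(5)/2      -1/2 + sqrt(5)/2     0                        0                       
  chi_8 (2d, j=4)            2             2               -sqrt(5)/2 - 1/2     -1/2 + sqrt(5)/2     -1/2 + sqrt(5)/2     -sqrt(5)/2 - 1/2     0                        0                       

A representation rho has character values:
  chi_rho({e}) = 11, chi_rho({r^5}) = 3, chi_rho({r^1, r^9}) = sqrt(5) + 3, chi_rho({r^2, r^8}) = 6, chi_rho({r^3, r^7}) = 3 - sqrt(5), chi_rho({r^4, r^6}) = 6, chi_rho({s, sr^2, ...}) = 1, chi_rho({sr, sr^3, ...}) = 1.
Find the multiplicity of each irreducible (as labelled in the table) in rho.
Multiplicities: chi_1: 3, chi_2: 2, chi_3: 1, chi_4: 1, chi_5: 1, chi_6: 1, chi_7: 0, chi_8: 0.

Reasoning: Use <chi_rho, chi> = (1/|G|) sum_C |C| * chi_rho(C) * conj(chi(C)) with |G| = 20 for each irreducible chi in the table:
  <chi_rho, chi_1> = (1/20)[1*(11)*conj(1) + 1*(3)*conj(1) + 2*(sqrt(5) + 3)*conj(1) + 2*(6)*conj(1) + 2*(3 - sqrt(5))*conj(1) + 2*(6)*conj(1) + 5*(1)*conj(1) + 5*(1)*conj(1)]
      = (1/20)[(11) + (3) + (2*sqrt(5) + 6) + (12) + (6 - 2*sqrt(5)) + (12) + (5) + (5)] = 60/20 = 3
  <chi_rho, chi_2> = (1/20)[1*(11)*conj(1) + 1*(3)*conj(1) + 2*(sqrt(5) + 3)*conj(1) + 2*(6)*conj(1) + 2*(3 - sqrt(5))*conj(1) + 2*(6)*conj(1) + 5*(1)*conj(-1) + 5*(1)*conj(-1)]
      = (1/20)[(11) + (3) + (2*sqrt(5) + 6) + (12) + (6 - 2*sqrt(5)) + (12) + (-5) + (-5)] = 40/20 = 2
  <chi_rho, chi_3> = (1/20)[1*(11)*conj(1) + 1*(3)*conj(-1) + 2*(sqrt(5) + 3)*conj(-1) + 2*(6)*conj(1) + 2*(3 - sqrt(5))*conj(-1) + 2*(6)*conj(1) + 5*(1)*conj(1) + 5*(1)*conj(-1)]
      = (1/20)[(11) + (-3) + (-6 - 2*sqrt(5)) + (12) + (-6 + 2*sqrt(5)) + (12) + (5) + (-5)] = 20/20 = 1
  <chi_rho, chi_4> = (1/20)[1*(11)*conj(1) + 1*(3)*conj(-1) + 2*(sqrt(5) + 3)*conj(-1) + 2*(6)*conj(1) + 2*(3 - sqrt(5))*conj(-1) + 2*(6)*conj(1) + 5*(1)*conj(-1) + 5*(1)*conj(1)]
      = (1/20)[(11) + (-3) + (-6 - 2*sqrt(5)) + (12) + (-6 + 2*sqrt(5)) + (12) + (-5) + (5)] = 20/20 = 1
  <chi_rho, chi_5> = (1/20)[1*(11)*conj(2) + 1*(3)*conj(-2) + 2*(sqrt(5) + 3)*conj(1/2 + sqrt(5)/2) + 2*(6)*conj(-1/2 + sqrt(5)/2) + 2*(3 - sqrt(5))*conj(1/2 - sqrt(5)/2) + 2*(6)*conj(-sqrt(5)/2 - 1/2) + 5*(1)*conj(0) + 5*(1)*conj(0)]
      = (1/20)[(22) + (-6) + (8 + 4*sqrt(5)) + (-6 + 6*sqrt(5)) + (8 - 4*sqrt(5)) + (-6*sqrt(5) - 6) + (0) + (0)] = 20/20 = 1
  <chi_rho, chi_6> = (1/20)[1*(11)*conj(2) + 1*(3)*conj(2) + 2*(sqrt(5) + 3)*conj(-1/2 + sqrt(5)/2) + 2*(6)*conj(-sqrt(5)/2 - 1/2) + 2*(3 - sqrt(5))*conj(-sqrt(5)/2 - 1/2) + 2*(6)*conj(-1/2 + sqrt(5)/2) + 5*(1)*conj(0) + 5*(1)*conj(0)]
      = (1/20)[(22) + (6) + (2 + 2*sqrt(5)) + (-6*sqrt(5) - 6) + (2 - 2*sqrt(5)) + (-6 + 6*sqrt(5)) + (0) + (0)] = 20/20 = 1
  <chi_rho, chi_7> = (1/20)[1*(11)*conj(2) + 1*(3)*conj(-2) + 2*(sqrt(5) + 3)*conj(1/2 - sqrt(5)/2) + 2*(6)*conj(-sqrt(5)/2 - 1/2) + 2*(3 - sqrt(5))*conj(1/2 + sqrt(5)/2) + 2*(6)*conj(-1/2 + sqrt(5)/2) + 5*(1)*conj(0) + 5*(1)*conj(0)]
      = (1/20)[(22) + (-6) + (-2*sqrt(5) - 2) + (-6*sqrt(5) - 6) + (-2 + 2*sqrt(5)) + (-6 + 6*sqrt(5)) + (0) + (0)] = 0/20 = 0
  <chi_rho, chi_8> = (1/20)[1*(11)*conj(2) + 1*(3)*conj(2) + 2*(sqrt(5) + 3)*conj(-sqrt(5)/2 - 1/2) + 2*(6)*conj(-1/2 + sqrt(5)/2) + 2*(3 - sqrt(5))*conj(-1/2 + sqrt(5)/2) + 2*(6)*conj(-sqrt(5)/2 - 1/2) + 5*(1)*conj(0) + 5*(1)*conj(0)]
      = (1/20)[(22) + (6) + (-4*sqrt(5) - 8) + (-6 + 6*sqrt(5)) + (-8 + 4*sqrt(5)) + (-6*sqrt(5) - 6) + (0) + (0)] = 0/20 = 0
Dimension check: dim(rho) = sum (mult * dim) = 3*1 + 2*1 + 1*1 + 1*1 + 1*2 + 1*2 + 0*2 + 0*2 = 11 = chi_rho(e) = 11.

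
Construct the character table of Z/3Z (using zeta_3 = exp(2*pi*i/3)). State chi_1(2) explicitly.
Character table of Z/3Z (irreps indexed chi_0,...,chi_2 with chi_k(m) = zeta_3^(k*m), zeta_3 = exp(2*pi*i/3)):
  irrep \ class  {0} (size 1)  {1} (size 1)    {2} (size 1)  
  chi_0          1             1               1             
  chi_1          1             exp(2*I*pi/3)   exp(-2*I*pi/3)
  chi_2          1             exp(-2*I*pi/3)  exp(2*I*pi/3) 

Spot check: chi_1(2) = zeta_3^(1*2) = zeta_3^2 = exp(-2*I*pi/3).

Derivation: Z/3Z is abelian, so all 3 irreducible complex representations are 1-dimensional. They are given by chi_k(m) = zeta_3^(k*m) for k = 0,...,2. Row orthogonality: sum_m chi_k(m) conj(chi_l(m)) = 3 * [k = l].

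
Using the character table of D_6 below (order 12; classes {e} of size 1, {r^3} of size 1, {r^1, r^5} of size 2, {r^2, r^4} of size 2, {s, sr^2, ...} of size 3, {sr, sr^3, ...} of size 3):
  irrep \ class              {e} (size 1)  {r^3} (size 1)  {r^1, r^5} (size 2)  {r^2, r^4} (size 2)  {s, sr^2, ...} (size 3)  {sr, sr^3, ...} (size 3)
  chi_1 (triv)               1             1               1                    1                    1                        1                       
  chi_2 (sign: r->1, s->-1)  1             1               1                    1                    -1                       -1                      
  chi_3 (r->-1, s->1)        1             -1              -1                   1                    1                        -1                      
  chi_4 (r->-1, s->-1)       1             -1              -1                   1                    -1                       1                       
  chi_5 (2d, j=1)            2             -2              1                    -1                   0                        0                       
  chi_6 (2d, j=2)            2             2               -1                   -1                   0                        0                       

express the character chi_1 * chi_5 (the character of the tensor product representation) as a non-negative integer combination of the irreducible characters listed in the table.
chi_1 tensor chi_5 = chi_5 (all other irreducibles have multiplicity 0).

The character of a tensor product is the pointwise product (chi_1 * chi_5)(C) = chi_1(C) * chi_5(C):
  {e}: (1)*(2), {r^3}: (1)*(-2), {r^1, r^5}: (1)*(1), {r^2, r^4}: (1)*(-1), {s, sr^2, ...}: (1)*(0), {sr, sr^3, ...}: (1)*(0)
so (chi_1 * chi_5) takes values
  {e} -> 2, {r^3} -> -2, {r^1, r^5} -> 1, {r^2, r^4} -> -1, {s, sr^2, ...} -> 0, {sr, sr^3, ...} -> 0.
Now take the inner product of this character with each irreducible chi from the table, <chi_1*chi_5, chi> = (1/12) sum_C |C| (chi_1*chi_5)(C) conj(chi(C)):
  <chi_1*chi_5, chi_1> = (1/12)[1*(2)*conj(1) + 1*(-2)*conj(1) + 2*(1)*conj(1) + 2*(-1)*conj(1) + 3*(0)*conj(1) + 3*(0)*conj(1)]
      = (1/12)[(2) + (-2) + (2) + (-2) + (0) + (0)] = 0/12 = 0
  <chi_1*chi_5, chi_2> = (1/12)[1*(2)*conj(1) + 1*(-2)*conj(1) + 2*(1)*conj(1) + 2*(-1)*conj(1) + 3*(0)*conj(-1) + 3*(0)*conj(-1)]
      = (1/12)[(2) + (-2) + (2) + (-2) + (0) + (0)] = 0/12 = 0
  <chi_1*chi_5, chi_3> = (1/12)[1*(2)*conj(1) + 1*(-2)*conj(-1) + 2*(1)*conj(-1) + 2*(-1)*conj(1) + 3*(0)*conj(1) + 3*(0)*conj(-1)]
      = (1/12)[(2) + (2) + (-2) + (-2) + (0) + (0)] = 0/12 = 0
  <chi_1*chi_5, chi_4> = (1/12)[1*(2)*conj(1) + 1*(-2)*conj(-1) + 2*(1)*conj(-1) + 2*(-1)*conj(1) + 3*(0)*conj(-1) + 3*(0)*conj(1)]
      = (1/12)[(2) + (2) + (-2) + (-2) + (0) + (0)] = 0/12 = 0
  <chi_1*chi_5, chi_5> = (1/12)[1*(2)*conj(2) + 1*(-2)*conj(-2) + 2*(1)*conj(1) + 2*(-1)*conj(-1) + 3*(0)*conj(0) + 3*(0)*conj(0)]
      = (1/12)[(4) + (4) + (2) + (2) + (0) + (0)] = 12/12 = 1
  <chi_1*chi_5, chi_6> = (1/12)[1*(2)*conj(2) + 1*(-2)*conj(2) + 2*(1)*conj(-1) + 2*(-1)*conj(-1) + 3*(0)*conj(0) + 3*(0)*conj(0)]
      = (1/12)[(4) + (-4) + (-2) + (2) + (0) + (0)] = 0/12 = 0
Hence the multiplicities are chi_5: 1. Dimension check: dim(chi_1)*dim(chi_5) = 1*2 = 2 and sum (mult * dim) = 1*2 = 2.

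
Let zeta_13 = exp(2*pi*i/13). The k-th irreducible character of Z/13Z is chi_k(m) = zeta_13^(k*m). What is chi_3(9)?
chi_3(9) = zeta_13^27 = exp(2*I*pi/13)

chi_3(9) = zeta_13^(3*9) = zeta_13^27. Since zeta_13^13 = 1, this equals zeta_13^1 = exp(2*pi*i*1/13) = exp(2*I*pi/13).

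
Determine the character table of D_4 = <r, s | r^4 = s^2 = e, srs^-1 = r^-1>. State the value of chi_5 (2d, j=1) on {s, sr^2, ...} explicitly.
Conjugacy classes: {e} of size 1, {r^2} of size 1, {r^1, r^3} of size 2, {s, sr^2, ...} of size 2, {sr, sr^3, ...} of size 2.
Character table:
  irrep \ class              {e} (size 1)  {r^2} (size 1)  {r^1, r^3} (size 2)  {s, sr^2, ...} (size 2)  {sr, sr^3, ...} (size 2)
  chi_1 (triv)               1             1               1                    1                        1                       
  chi_2 (sign: r->1, s->-1)  1             1               1                    -1                       -1                      
  chi_3 (r->-1, s->1)        1             1               -1                   1                        -1                      
  chi_4 (r->-1, s->-1)       1             1               -1                   -1                       1                       
  chi_5 (2d, j=1)            2             -2              0                    0                        0                       

Spot check: chi_5 (2d, j=1) on {s, sr^2, ...} = 0.

Why: D_4 has order 2*4 = 8 with 5 conjugacy classes, hence 5 irreducibles. Sum of squared dims 1 + 1 + 1 + 1 + 4 = 8 = |G|. Linear characters come from the abelianisation; the 2-dimensional irreps have character r^k -> 2*cos(2*pi*j*k/4), reflections -> 0.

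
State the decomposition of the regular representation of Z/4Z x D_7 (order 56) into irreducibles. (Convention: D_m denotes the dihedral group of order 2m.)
Each irreducible V_i of dimension d_i appears with multiplicity d_i, i.e. rho_reg = (direct sum over all irreducibles V_i) d_i V_i. The irreducible dimensions for Z/4Z x D_7 are 1, 1, 1, 1, 1, 1, 1, 1, 2, 2, 2, 2, 2, 2, 2, 2, 2, 2, 2, 2: 8 irreducibles of dimension 1, each with multiplicity 1; 12 irreducibles of dimension 2, each with multiplicity 2. Total dimension 8*1*1 + 12*2*2 = 56 = |G|.

Details: General theorem: in the regular representation of a finite group G, each irreducible appears with multiplicity equal to its dimension. Check: dim(rho_reg) = sum d_i^2 = 1 + 1 + 1 + 1 + 1 + 1 + 1 + 1 + 4 + 4 + 4 + 4 + 4 + 4 + 4 + 4 + 4 + 4 + 4 + 4 = 56 = |G|.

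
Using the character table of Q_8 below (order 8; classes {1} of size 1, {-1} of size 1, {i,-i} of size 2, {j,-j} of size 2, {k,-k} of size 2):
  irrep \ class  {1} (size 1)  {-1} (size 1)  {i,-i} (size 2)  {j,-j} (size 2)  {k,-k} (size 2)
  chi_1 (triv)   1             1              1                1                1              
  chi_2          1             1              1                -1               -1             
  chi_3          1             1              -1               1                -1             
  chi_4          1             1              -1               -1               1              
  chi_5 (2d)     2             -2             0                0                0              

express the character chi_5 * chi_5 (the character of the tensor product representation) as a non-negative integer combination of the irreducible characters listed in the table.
chi_5 tensor chi_5 = chi_1 + chi_2 + chi_3 + chi_4 (all other irreducibles have multiplicity 0).

Why: The character of a tensor product is the pointwise product (chi_5 * chi_5)(C) = chi_5(C) * chi_5(C):
  {1}: (2)*(2), {-1}: (-2)*(-2), {i,-i}: (0)*(0), {j,-j}: (0)*(0), {k,-k}: (0)*(0)
so (chi_5 * chi_5) takes values
  {1} -> 4, {-1} -> 4, {i,-i} -> 0, {j,-j} -> 0, {k,-k} -> 0.
Now take the inner product of this character with each irreducible chi from the table, <chi_5*chi_5, chi> = (1/8) sum_C |C| (chi_5*chi_5)(C) conj(chi(C)):
  <chi_5*chi_5, chi_1> = (1/8)[1*(4)*conj(1) + 1*(4)*conj(1) + 2*(0)*conj(1) + 2*(0)*conj(1) + 2*(0)*conj(1)]
      = (1/8)[(4) + (4) + (0) + (0) + (0)] = 8/8 = 1
  <chi_5*chi_5, chi_2> = (1/8)[1*(4)*conj(1) + 1*(4)*conj(1) + 2*(0)*conj(1) + 2*(0)*conj(-1) + 2*(0)*conj(-1)]
      = (1/8)[(4) + (4) + (0) + (0) + (0)] = 8/8 = 1
  <chi_5*chi_5, chi_3> = (1/8)[1*(4)*conj(1) + 1*(4)*conj(1) + 2*(0)*conj(-1) + 2*(0)*conj(1) + 2*(0)*conj(-1)]
      = (1/8)[(4) + (4) + (0) + (0) + (0)] = 8/8 = 1
  <chi_5*chi_5, chi_4> = (1/8)[1*(4)*conj(1) + 1*(4)*conj(1) + 2*(0)*conj(-1) + 2*(0)*conj(-1) + 2*(0)*conj(1)]
      = (1/8)[(4) + (4) + (0) + (0) + (0)] = 8/8 = 1
  <chi_5*chi_5, chi_5> = (1/8)[1*(4)*conj(2) + 1*(4)*conj(-2) + 2*(0)*conj(0) + 2*(0)*conj(0) + 2*(0)*conj(0)]
      = (1/8)[(8) + (-8) + (0) + (0) + (0)] = 0/8 = 0
Hence the multiplicities are chi_1: 1, chi_2: 1, chi_3: 1, chi_4: 1. Dimension check: dim(chi_5)*dim(chi_5) = 2*2 = 4 and sum (mult * dim) = 1*1 + 1*1 + 1*1 + 1*1 = 4.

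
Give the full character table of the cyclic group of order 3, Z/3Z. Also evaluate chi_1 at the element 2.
Character table of Z/3Z (irreps indexed chi_0,...,chi_2 with chi_k(m) = zeta_3^(k*m), zeta_3 = exp(2*pi*i/3)):
  irrep \ class  {0} (size 1)  {1} (size 1)    {2} (size 1)  
  chi_0          1             1               1             
  chi_1          1             exp(2*I*pi/3)   exp(-2*I*pi/3)
  chi_2          1             exp(-2*I*pi/3)  exp(2*I*pi/3) 

Spot check: chi_1(2) = zeta_3^(1*2) = zeta_3^2 = exp(-2*I*pi/3).

Details: Z/3Z is abelian, so all 3 irreducible complex representations are 1-dimensional. They are given by chi_k(m) = zeta_3^(k*m) for k = 0,...,2. Row orthogonality: sum_m chi_k(m) conj(chi_l(m)) = 3 * [k = l].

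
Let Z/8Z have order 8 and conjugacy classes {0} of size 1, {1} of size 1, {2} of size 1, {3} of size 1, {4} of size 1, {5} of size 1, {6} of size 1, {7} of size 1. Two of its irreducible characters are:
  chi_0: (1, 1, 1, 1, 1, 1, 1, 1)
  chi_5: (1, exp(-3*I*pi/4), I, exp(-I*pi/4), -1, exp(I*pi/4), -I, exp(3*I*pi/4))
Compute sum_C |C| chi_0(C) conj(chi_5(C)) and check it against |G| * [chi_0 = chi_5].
Sum = 0; so <chi_0, chi_5> = 0 (distinct irreducibles are orthogonal).

Solution. Compute term by term over conjugacy classes (|C| * chi_0(C) * conj(chi_5(C))):
  1*(1)*conj(1) + 1*(1)*conj(exp(-3*I*pi/4)) + 1*(1)*conj(I) + 1*(1)*conj(exp(-I*pi/4)) + 1*(1)*conj(-1) + 1*(1)*conj(exp(I*pi/4)) + 1*(1)*conj(-I) + 1*(1)*conj(exp(3*I*pi/4))
  = (1) + (exp(3*I*pi/4)) + (-I) + (exp(I*pi/4)) + (-1) + (exp(-I*pi/4)) + (I) + (exp(-3*I*pi/4))
  = 0.
(Exp terms are combined using exp(i*s)*conj(exp(i*t)) = exp(i*(s-t)), and sums of them are collapsed using the identity that for every m > 1 the m distinct m-th roots of unity sum to 0, e.g. 1 + exp(2*I*pi/3) + exp(-2*I*pi/3) = 0.)
Dividing by |G| = 8 gives 0/8 = 0, matching the row-orthogonality relation <chi_0, chi_5> = [chi_0 = chi_5].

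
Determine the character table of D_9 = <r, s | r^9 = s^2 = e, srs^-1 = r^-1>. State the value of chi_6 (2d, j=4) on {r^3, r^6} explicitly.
Conjugacy classes: {e} of size 1, {r^1, r^8} of size 2, {r^2, r^7} of size 2, {r^3, r^6} of size 2, {r^4, r^5} of size 2, {s, sr, ..., sr^8} of size 9.
Character table:
  irrep \ class              {e} (size 1)  {r^1, r^8} (size 2)  {r^2, r^7} (size 2)  {r^3, r^6} (size 2)  {r^4, r^5} (size 2)  {s, sr, ..., sr^8} (size 9)
  chi_1 (triv)               1             1                    1                    1                    1                    1                          
  chi_2 (sign: r->1, s->-1)  1             1                    1                    1                    1                    -1                         
  chi_3 (2d, j=1)            2             2*cos(2*pi/9)        2*cos(4*pi/9)        -1                   -2*cos(pi/9)         0                          
  chi_4 (2d, j=2)            2             2*cos(4*pi/9)        -2*cos(pi/9)         -1                   2*cos(2*pi/9)        0                          
  chi_5 (2d, j=3)            2             -1                   -1                   2                    -1                   0                          
  chi_6 (2d, j=4)            2             -2*cos(pi/9)         2*cos(2*pi/9)        -1                   2*cos(4*pi/9)        0                          

Spot check: chi_6 (2d, j=4) on {r^3, r^6} = -1.

Why: D_9 has order 2*9 = 18 with 6 conjugacy classes, hence 6 irreducibles. Sum of squared dims 1 + 1 + 4 + 4 + 4 + 4 = 18 = |G|. Linear characters come from the abelianisation; the 2-dimensional irreps have character r^k -> 2*cos(2*pi*j*k/9), reflections -> 0.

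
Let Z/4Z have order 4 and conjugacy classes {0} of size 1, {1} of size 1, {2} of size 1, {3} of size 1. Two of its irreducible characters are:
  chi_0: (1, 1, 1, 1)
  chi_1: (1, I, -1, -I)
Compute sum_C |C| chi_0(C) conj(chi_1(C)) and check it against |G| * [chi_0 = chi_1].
Sum = 0; so <chi_0, chi_1> = 0 (distinct irreducibles are orthogonal).

Justification: Compute term by term over conjugacy classes (|C| * chi_0(C) * conj(chi_1(C))):
  1*(1)*conj(1) + 1*(1)*conj(I) + 1*(1)*conj(-1) + 1*(1)*conj(-I)
  = (1) + (-I) + (-1) + (I)
  = 0.
(Exp terms are combined using exp(i*s)*conj(exp(i*t)) = exp(i*(s-t)), and sums of them are collapsed using the identity that for every m > 1 the m distinct m-th roots of unity sum to 0, e.g. 1 + exp(2*I*pi/3) + exp(-2*I*pi/3) = 0.)
Dividing by |G| = 4 gives 0/4 = 0, matching the row-orthogonality relation <chi_0, chi_1> = [chi_0 = chi_1].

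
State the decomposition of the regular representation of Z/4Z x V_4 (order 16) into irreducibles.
Each irreducible V_i of dimension d_i appears with multiplicity d_i, i.e. rho_reg = (direct sum over all irreducibles V_i) d_i V_i. The irreducible dimensions for Z/4Z x V_4 are 1, 1, 1, 1, 1, 1, 1, 1, 1, 1, 1, 1, 1, 1, 1, 1: 16 irreducibles of dimension 1, each with multiplicity 1. Total dimension 16*1*1 = 16 = |G|.

Solution. General theorem: in the regular representation of a finite group G, each irreducible appears with multiplicity equal to its dimension. Check: dim(rho_reg) = sum d_i^2 = 1 + 1 + 1 + 1 + 1 + 1 + 1 + 1 + 1 + 1 + 1 + 1 + 1 + 1 + 1 + 1 = 16 = |G|.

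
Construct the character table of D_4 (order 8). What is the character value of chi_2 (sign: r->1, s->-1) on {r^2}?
Conjugacy classes: {e} of size 1, {r^2} of size 1, {r^1, r^3} of size 2, {s, sr^2, ...} of size 2, {sr, sr^3, ...} of size 2.
Character table:
  irrep \ class              {e} (size 1)  {r^2} (size 1)  {r^1, r^3} (size 2)  {s, sr^2, ...} (size 2)  {sr, sr^3, ...} (size 2)
  chi_1 (triv)               1             1               1                    1                        1                       
  chi_2 (sign: r->1, s->-1)  1             1               1                    -1                       -1                      
  chi_3 (r->-1, s->1)        1             1               -1                   1                        -1                      
  chi_4 (r->-1, s->-1)       1             1               -1                   -1                       1                       
  chi_5 (2d, j=1)            2             -2              0                    0                        0                       

Spot check: chi_2 (sign: r->1, s->-1) on {r^2} = 1.

Proof sketch: D_4 has order 2*4 = 8 with 5 conjugacy classes, hence 5 irreducibles. Sum of squared dims 1 + 1 + 1 + 1 + 4 = 8 = |G|. Linear characters come from the abelianisation; the 2-dimensional irreps have character r^k -> 2*cos(2*pi*j*k/4), reflections -> 0.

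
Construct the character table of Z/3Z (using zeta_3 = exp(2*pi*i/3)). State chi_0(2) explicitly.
Character table of Z/3Z (irreps indexed chi_0,...,chi_2 with chi_k(m) = zeta_3^(k*m), zeta_3 = exp(2*pi*i/3)):
  irrep \ class  {0} (size 1)  {1} (size 1)    {2} (size 1)  
  chi_0          1             1               1             
  chi_1          1             exp(2*I*pi/3)   exp(-2*I*pi/3)
  chi_2          1             exp(-2*I*pi/3)  exp(2*I*pi/3) 

Spot check: chi_0(2) = zeta_3^(0*2) = zeta_3^0 = 1.

Argument: Z/3Z is abelian, so all 3 irreducible complex representations are 1-dimensional. They are given by chi_k(m) = zeta_3^(k*m) for k = 0,...,2. Row orthogonality: sum_m chi_k(m) conj(chi_l(m)) = 3 * [k = l].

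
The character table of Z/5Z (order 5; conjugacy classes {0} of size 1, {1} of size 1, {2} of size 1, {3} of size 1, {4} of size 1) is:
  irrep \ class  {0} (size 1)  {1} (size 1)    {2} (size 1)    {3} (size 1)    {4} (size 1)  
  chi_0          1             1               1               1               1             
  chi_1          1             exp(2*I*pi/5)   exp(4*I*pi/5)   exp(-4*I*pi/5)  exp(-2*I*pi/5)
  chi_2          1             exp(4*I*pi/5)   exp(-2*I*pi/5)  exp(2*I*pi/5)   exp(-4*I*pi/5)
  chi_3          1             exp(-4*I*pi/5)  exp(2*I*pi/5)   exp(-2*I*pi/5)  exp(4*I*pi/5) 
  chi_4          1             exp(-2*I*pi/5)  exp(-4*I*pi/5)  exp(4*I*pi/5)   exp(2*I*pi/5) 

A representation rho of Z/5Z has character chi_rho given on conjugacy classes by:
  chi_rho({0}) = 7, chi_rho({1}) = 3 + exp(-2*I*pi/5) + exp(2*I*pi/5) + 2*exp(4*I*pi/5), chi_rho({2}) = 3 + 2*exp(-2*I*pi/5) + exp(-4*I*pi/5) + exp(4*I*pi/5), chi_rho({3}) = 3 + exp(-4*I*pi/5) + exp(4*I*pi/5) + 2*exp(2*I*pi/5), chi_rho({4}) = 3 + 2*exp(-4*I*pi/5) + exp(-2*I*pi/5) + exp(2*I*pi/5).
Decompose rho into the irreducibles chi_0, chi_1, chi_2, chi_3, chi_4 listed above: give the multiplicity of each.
Multiplicities: chi_0: 3, chi_1: 1, chi_2: 2, chi_3: 0, chi_4: 1.

Reasoning: Use <chi_rho, chi> = (1/|G|) sum_C |C| * chi_rho(C) * conj(chi(C)) with |G| = 5 for each irreducible chi in the table:
  <chi_rho, chi_0> = (1/5)[1*(7)*conj(1) + 1*(3 + exp(-2*I*pi/5) + exp(2*I*pi/5) + 2*exp(4*I*pi/5))*conj(1) + 1*(3 + 2*exp(-2*I*pi/5) + exp(-4*I*pi/5) + exp(4*I*pi/5))*conj(1) + 1*(3 + exp(-4*I*pi/5) + exp(4*I*pi/5) + 2*exp(2*I*pi/5))*conj(1) + 1*(3 + 2*exp(-4*I*pi/5) + exp(-2*I*pi/5) + exp(2*I*pi/5))*conj(1)]
      = (1/5)[(7) + (3 + exp(-2*I*pi/5) + exp(2*I*pi/5) + 2*exp(4*I*pi/5)) + (3 + 2*exp(-2*I*pi/5) + exp(-4*I*pi/5) + exp(4*I*pi/5)) + (3 + exp(-4*I*pi/5) + exp(4*I*pi/5) + 2*exp(2*I*pi/5)) + (3 + 2*exp(-4*I*pi/5) + exp(-2*I*pi/5) + exp(2*I*pi/5))] = 15/5 = 3
  <chi_rho, chi_1> = (1/5)[1*(7)*conj(1) + 1*(3 + exp(-2*I*pi/5) + exp(2*I*pi/5) + 2*exp(4*I*pi/5))*conj(exp(2*I*pi/5)) + 1*(3 + 2*exp(-2*I*pi/5) + exp(-4*I*pi/5) + exp(4*I*pi/5))*conj(exp(4*I*pi/5)) + 1*(3 + exp(-4*I*pi/5) + exp(4*I*pi/5) + 2*exp(2*I*pi/5))*conj(exp(-4*I*pi/5)) + 1*(3 + 2*exp(-4*I*pi/5) + exp(-2*I*pi/5) + exp(2*I*pi/5))*conj(exp(-2*I*pi/5))]
      = (1/5)[(7) + (1 + 3*exp(-2*I*pi/5) + exp(-4*I*pi/5) + 2*exp(2*I*pi/5)) + (1 + 3*exp(-4*I*pi/5) + exp(2*I*pi/5) + 2*exp(4*I*pi/5)) + (1 + 2*exp(-4*I*pi/5) + exp(-2*I*pi/5) + 3*exp(4*I*pi/5)) + (1 + 2*exp(-2*I*pi/5) + exp(4*I*pi/5) + 3*exp(2*I*pi/5))] = 5/5 = 1
  <chi_rho, chi_2> = (1/5)[1*(7)*conj(1) + 1*(3 + exp(-2*I*pi/5) + exp(2*I*pi/5) + 2*exp(4*I*pi/5))*conj(exp(4*I*pi/5)) + 1*(3 + 2*exp(-2*I*pi/5) + exp(-4*I*pi/5) + exp(4*I*pi/5))*conj(exp(-2*I*pi/5)) + 1*(3 + exp(-4*I*pi/5) + exp(4*I*pi/5) + 2*exp(2*I*pi/5))*conj(exp(2*I*pi/5)) + 1*(3 + 2*exp(-4*I*pi/5) + exp(-2*I*pi/5) + exp(2*I*pi/5))*conj(exp(-4*I*pi/5))]
      = (1/5)[(7) + (2 + 3*exp(-4*I*pi/5) + exp(-2*I*pi/5) + exp(4*I*pi/5)) + (2 + exp(-2*I*pi/5) + exp(-4*I*pi/5) + 3*exp(2*I*pi/5)) + (2 + 3*exp(-2*I*pi/5) + exp(4*I*pi/5) + exp(2*I*pi/5)) + (2 + exp(-4*I*pi/5) + exp(2*I*pi/5) + 3*exp(4*I*pi/5))] = 10/5 = 2
  <chi_rho, chi_3> = (1/5)[1*(7)*conj(1) + 1*(3 + exp(-2*I*pi/5) + exp(2*I*pi/5) + 2*exp(4*I*pi/5))*conj(exp(-4*I*pi/5)) + 1*(3 + 2*exp(-2*I*pi/5) + exp(-4*I*pi/5) + exp(4*I*pi/5))*conj(exp(2*I*pi/5)) + 1*(3 + exp(-4*I*pi/5) + exp(4*I*pi/5) + 2*exp(2*I*pi/5))*conj(exp(-2*I*pi/5)) + 1*(3 + 2*exp(-4*I*pi/5) + exp(-2*I*pi/5) + exp(2*I*pi/5))*conj(exp(4*I*pi/5))]
      = (1/5)[(7) + (2*exp(-2*I*pi/5) + exp(-4*I*pi/5) + exp(2*I*pi/5) + 3*exp(4*I*pi/5)) + (3*exp(-2*I*pi/5) + 2*exp(-4*I*pi/5) + exp(4*I*pi/5) + exp(2*I*pi/5)) + (exp(-2*I*pi/5) + exp(-4*I*pi/5) + 2*exp(4*I*pi/5) + 3*exp(2*I*pi/5)) + (3*exp(-4*I*pi/5) + exp(-2*I*pi/5) + exp(4*I*pi/5) + 2*exp(2*I*pi/5))] = 0/5 = 0
  <chi_rho, chi_4> = (1/5)[1*(7)*conj(1) + 1*(3 + exp(-2*I*pi/5) + exp(2*I*pi/5) + 2*exp(4*I*pi/5))*conj(exp(-2*I*pi/5)) + 1*(3 + 2*exp(-2*I*pi/5) + exp(-4*I*pi/5) + exp(4*I*pi/5))*conj(exp(-4*I*pi/5)) + 1*(3 + exp(-4*I*pi/5) + exp(4*I*pi/5) + 2*exp(2*I*pi/5))*conj(exp(4*I*pi/5)) + 1*(3 + 2*exp(-4*I*pi/5) + exp(-2*I*pi/5) + exp(2*I*pi/5))*conj(exp(2*I*pi/5))]
      = (1/5)[(7) + (1 + 2*exp(-4*I*pi/5) + exp(4*I*pi/5) + 3*exp(2*I*pi/5)) + (1 + exp(-2*I*pi/5) + 3*exp(4*I*pi/5) + 2*exp(2*I*pi/5)) + (1 + 2*exp(-2*I*pi/5) + 3*exp(-4*I*pi/5) + exp(2*I*pi/5)) + (1 + 3*exp(-2*I*pi/5) + exp(-4*I*pi/5) + 2*exp(4*I*pi/5))] = 5/5 = 1
(Exp terms are combined using exp(i*s)*conj(exp(i*t)) = exp(i*(s-t)), and sums of them are collapsed using the identity that for every m > 1 the m distinct m-th roots of unity sum to 0, e.g. 1 + exp(2*I*pi/3) + exp(-2*I*pi/3) = 0.)
Dimension check: dim(rho) = sum (mult * dim) = 3*1 + 1*1 + 2*1 + 0*1 + 1*1 = 7 = chi_rho(e) = 7.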